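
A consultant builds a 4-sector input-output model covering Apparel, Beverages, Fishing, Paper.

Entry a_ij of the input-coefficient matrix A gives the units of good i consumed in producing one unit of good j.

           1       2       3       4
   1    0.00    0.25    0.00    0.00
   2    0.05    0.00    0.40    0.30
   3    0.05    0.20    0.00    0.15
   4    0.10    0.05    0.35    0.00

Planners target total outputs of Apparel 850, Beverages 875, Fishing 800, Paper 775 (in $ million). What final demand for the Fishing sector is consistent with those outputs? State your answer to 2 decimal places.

I − A =
  [   1.00    -0.25     0.00     0.00]
  [  -0.05     1.00    -0.40    -0.30]
  [  -0.05    -0.20     1.00    -0.15]
  [  -0.10    -0.05    -0.35     1.00]
d = (I − A) x:
  d_1 = (+1.00)·850 + (-0.25)·875 + (+0.00)·800 + (+0.00)·775 = 631.25
  d_2 = (-0.05)·850 + (+1.00)·875 + (-0.40)·800 + (-0.30)·775 = 280.00
  d_3 = (-0.05)·850 + (-0.20)·875 + (+1.00)·800 + (-0.15)·775 = 466.25
  d_4 = (-0.10)·850 + (-0.05)·875 + (-0.35)·800 + (+1.00)·775 = 366.25

d_3 = 466.25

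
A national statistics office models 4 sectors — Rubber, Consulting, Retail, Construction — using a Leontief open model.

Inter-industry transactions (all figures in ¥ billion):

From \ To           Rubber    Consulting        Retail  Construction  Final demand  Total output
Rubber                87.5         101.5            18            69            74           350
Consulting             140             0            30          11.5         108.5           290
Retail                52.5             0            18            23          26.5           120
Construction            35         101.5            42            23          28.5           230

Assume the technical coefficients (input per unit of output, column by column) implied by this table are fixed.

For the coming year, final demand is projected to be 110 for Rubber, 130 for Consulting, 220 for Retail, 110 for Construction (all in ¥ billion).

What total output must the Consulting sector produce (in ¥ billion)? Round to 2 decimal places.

x_2 = 577.84

Technical coefficients a_ij = z_ij / X_j:
  a_11 = 87.5/350 = 0.25, a_21 = 140/350 = 0.40, a_31 = 52.5/350 = 0.15, a_41 = 35/350 = 0.10
  a_12 = 101.5/290 = 0.35, a_22 = 0/290 = 0.00, a_32 = 0/290 = 0.00, a_42 = 101.5/290 = 0.35
  a_13 = 18/120 = 0.15, a_23 = 30/120 = 0.25, a_33 = 18/120 = 0.15, a_43 = 42/120 = 0.35
  a_14 = 69/230 = 0.30, a_24 = 11.5/230 = 0.05, a_34 = 23/230 = 0.10, a_44 = 23/230 = 0.10
I − A =
  [   0.75    -0.35    -0.15    -0.30]
  [  -0.40     1.00    -0.25    -0.05]
  [  -0.15     0.00     0.85    -0.10]
  [  -0.10    -0.35    -0.35     0.90]
Compute the cofactors C_ij = (−1)^(i+j)·(3×3 minor ij) of I−A; the adjugate is their transpose:
adj(I−A) = Cᵀ =
  [ 0.706375   0.350000   0.348500   0.293625]
  [ 0.335125   0.484500   0.271125   0.168750]
  [ 0.156375   0.092750   0.462125   0.108625]
  [ 0.269625   0.263375   0.323875   0.482875]
det(I−A) = Σ_j (I−A)_1j·C_1j = (0.75)(0.706375) + (-0.35)(0.335125) + (-0.15)(0.156375) + (-0.30)(0.269625) = 0.30814375
(I − A)⁻¹ = adj(I−A) / det(I−A) ≈
  [   2.2924     1.1358     1.1310     0.9529]
  [   1.0876     1.5723     0.8799     0.5476]
  [   0.5075     0.3010     1.4997     0.3525]
  [   0.8750     0.8547     1.0511     1.5670]
x = (I − A)⁻¹ d = adj(I−A)·d / det(I−A), with det(I−A) = 0.30814375:
  x_1 = (0.706375·110 + 0.350000·130 + 0.348500·220 + 0.293625·110) / 0.30814375 = 232.17 / 0.30814375 ≈ 753.45
  x_2 = (0.335125·110 + 0.484500·130 + 0.271125·220 + 0.168750·110) / 0.30814375 = 178.05875 / 0.30814375 ≈ 577.84
  x_3 = (0.156375·110 + 0.092750·130 + 0.462125·220 + 0.108625·110) / 0.30814375 = 142.875 / 0.30814375 ≈ 463.66
  x_4 = (0.269625·110 + 0.263375·130 + 0.323875·220 + 0.482875·110) / 0.30814375 = 188.26625 / 0.30814375 ≈ 610.97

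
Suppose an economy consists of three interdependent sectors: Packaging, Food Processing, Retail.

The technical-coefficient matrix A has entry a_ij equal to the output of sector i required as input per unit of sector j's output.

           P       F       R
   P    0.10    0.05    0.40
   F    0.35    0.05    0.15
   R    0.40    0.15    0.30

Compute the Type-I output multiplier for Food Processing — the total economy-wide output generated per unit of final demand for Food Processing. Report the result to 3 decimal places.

I − A =
  [   0.90    -0.05    -0.40]
  [  -0.35     0.95    -0.15]
  [  -0.40    -0.15     0.70]
Cofactors of I−A, C_ij = (−1)^(i+j)·(minor ij) (rows/columns in the sector order above):
  C_11 = (0.95)(0.70) − (-0.15)(-0.15) = 0.6425
  C_12 = −[(-0.35)(0.70) − (-0.15)(-0.40)] = 0.3050
  C_13 = (-0.35)(-0.15) − (0.95)(-0.40) = 0.4325
  C_21 = −[(-0.05)(0.70) − (-0.40)(-0.15)] = 0.0950
  C_22 = (0.90)(0.70) − (-0.40)(-0.40) = 0.4700
  C_23 = −[(0.90)(-0.15) − (-0.05)(-0.40)] = 0.1550
  C_31 = (-0.05)(-0.15) − (-0.40)(0.95) = 0.3875
  C_32 = −[(0.90)(-0.15) − (-0.40)(-0.35)] = 0.2750
  C_33 = (0.90)(0.95) − (-0.05)(-0.35) = 0.8375
det(I−A) = Σ_j (I−A)_1j·C_1j = (0.90)(0.6425) + (-0.05)(0.3050) + (-0.40)(0.4325) = 0.3900
adj(I−A) = Cᵀ =
  [ 0.6425   0.0950   0.3875]
  [ 0.3050   0.4700   0.2750]
  [ 0.4325   0.1550   0.8375]
(I − A)⁻¹ = adj(I−A) / det(I−A) ≈
  [   1.6474     0.2436     0.9936]
  [   0.7821     1.2051     0.7051]
  [   1.1090     0.3974     2.1474]
The output multiplier for sector j is the column-j sum of the Leontief inverse (I − A)⁻¹ = adj(I−A) / det(I−A).
Column F of adj(I−A): (0.0950, 0.4700, 0.1550); det(I−A) = 0.3900.
m_F = (0.0950 + 0.4700 + 0.1550) / 0.3900 = 0.72 / 0.3900 ≈ 1.846.

m_F = 1.846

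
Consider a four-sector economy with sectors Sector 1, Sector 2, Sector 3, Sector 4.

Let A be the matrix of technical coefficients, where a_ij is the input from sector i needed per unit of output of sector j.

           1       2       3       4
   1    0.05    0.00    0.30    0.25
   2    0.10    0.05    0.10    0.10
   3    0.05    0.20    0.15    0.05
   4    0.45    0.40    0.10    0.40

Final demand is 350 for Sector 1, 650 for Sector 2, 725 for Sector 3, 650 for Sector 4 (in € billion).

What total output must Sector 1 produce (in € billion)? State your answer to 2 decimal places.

x_1 = 1797.20

I − A =
  [   0.95     0.00    -0.30    -0.25]
  [  -0.10     0.95    -0.10    -0.10]
  [  -0.05    -0.20     0.85    -0.05]
  [  -0.45    -0.40    -0.10     0.60]
Compute the cofactors C_ij = (−1)^(i+j)·(3×3 minor ij) of I−A; the adjugate is their transpose:
adj(I−A) = Cᵀ =
  [ 0.429750   0.132000   0.192750   0.217125]
  [ 0.094500   0.367125   0.089250   0.108000]
  [ 0.070875   0.115500   0.386625   0.081000]
  [ 0.397125   0.363000   0.268500   0.727875]
det(I−A) = Σ_j (I−A)_1j·C_1j = (0.95)(0.429750) + (0.00)(0.094500) + (-0.30)(0.070875) + (-0.25)(0.397125) = 0.28771875
(I − A)⁻¹ = adj(I−A) / det(I−A) ≈
  [   1.4936     0.4588     0.6699     0.7546]
  [   0.3284     1.2760     0.3102     0.3754]
  [   0.2463     0.4014     1.3438     0.2815]
  [   1.3803     1.2616     0.9332     2.5298]
x = (I − A)⁻¹ d = adj(I−A)·d / det(I−A), with det(I−A) = 0.28771875:
  x_1 = (0.429750·350 + 0.132000·650 + 0.192750·725 + 0.217125·650) / 0.28771875 = 517.0875 / 0.28771875 ≈ 1797.20
  x_2 = (0.094500·350 + 0.367125·650 + 0.089250·725 + 0.108000·650) / 0.28771875 = 406.6125 / 0.28771875 ≈ 1413.23
  x_3 = (0.070875·350 + 0.115500·650 + 0.386625·725 + 0.081000·650) / 0.28771875 = 432.834375 / 0.28771875 ≈ 1504.37
  x_4 = (0.397125·350 + 0.363000·650 + 0.268500·725 + 0.727875·650) / 0.28771875 = 1042.725 / 0.28771875 ≈ 3624.11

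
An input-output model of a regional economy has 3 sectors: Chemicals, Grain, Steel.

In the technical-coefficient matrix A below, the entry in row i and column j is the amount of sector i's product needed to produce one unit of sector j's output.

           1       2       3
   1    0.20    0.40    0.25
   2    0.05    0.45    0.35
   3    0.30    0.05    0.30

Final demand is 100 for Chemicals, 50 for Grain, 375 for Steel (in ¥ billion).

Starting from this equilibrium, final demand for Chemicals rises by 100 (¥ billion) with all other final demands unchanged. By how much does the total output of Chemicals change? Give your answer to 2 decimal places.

I − A =
  [   0.80    -0.40    -0.25]
  [  -0.05     0.55    -0.35]
  [  -0.30    -0.05     0.70]
Cofactors of I−A, C_ij = (−1)^(i+j)·(minor ij) (rows/columns in the sector order above):
  C_11 = (0.55)(0.70) − (-0.35)(-0.05) = 0.3675
  C_12 = −[(-0.05)(0.70) − (-0.35)(-0.30)] = 0.1400
  C_13 = (-0.05)(-0.05) − (0.55)(-0.30) = 0.1675
  C_21 = −[(-0.40)(0.70) − (-0.25)(-0.05)] = 0.2925
  C_22 = (0.80)(0.70) − (-0.25)(-0.30) = 0.4850
  C_23 = −[(0.80)(-0.05) − (-0.40)(-0.30)] = 0.1600
  C_31 = (-0.40)(-0.35) − (-0.25)(0.55) = 0.2775
  C_32 = −[(0.80)(-0.35) − (-0.25)(-0.05)] = 0.2925
  C_33 = (0.80)(0.55) − (-0.40)(-0.05) = 0.4200
det(I−A) = Σ_j (I−A)_1j·C_1j = (0.80)(0.3675) + (-0.40)(0.1400) + (-0.25)(0.1675) = 0.196125
adj(I−A) = Cᵀ =
  [ 0.3675   0.2925   0.2775]
  [ 0.1400   0.4850   0.2925]
  [ 0.1675   0.1600   0.4200]
(I − A)⁻¹ = adj(I−A) / det(I−A) ≈
  [   1.8738     1.4914     1.4149]
  [   0.7138     2.4729     1.4914]
  [   0.8540     0.8158     2.1415]
Δx = (I − A)⁻¹ Δd with Δd having +100 in the Chemicals component and 0 elsewhere.
So Δx_1 = L_11 · (+100), where L_11 = adj(I−A)_11 / det(I−A) = 0.3675 / 0.196125.
Δx_1 = 0.3675 × (+100) / 0.196125 = 36.75 / 0.196125 ≈ 187.38.

Δx_1 = 187.38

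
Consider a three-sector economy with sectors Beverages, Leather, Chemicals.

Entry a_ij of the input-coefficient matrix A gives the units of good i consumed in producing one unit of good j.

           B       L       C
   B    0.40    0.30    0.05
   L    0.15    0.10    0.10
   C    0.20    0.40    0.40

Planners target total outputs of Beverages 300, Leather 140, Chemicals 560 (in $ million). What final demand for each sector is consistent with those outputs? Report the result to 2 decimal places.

I − A =
  [   0.60    -0.30    -0.05]
  [  -0.15     0.90    -0.10]
  [  -0.20    -0.40     0.60]
d = (I − A) x:
  d_B = (+0.60)·300 + (-0.30)·140 + (-0.05)·560 = 110.00
  d_L = (-0.15)·300 + (+0.90)·140 + (-0.10)·560 = 25.00
  d_C = (-0.20)·300 + (-0.40)·140 + (+0.60)·560 = 220.00

d_B = 110.00, d_L = 25.00, d_C = 220.00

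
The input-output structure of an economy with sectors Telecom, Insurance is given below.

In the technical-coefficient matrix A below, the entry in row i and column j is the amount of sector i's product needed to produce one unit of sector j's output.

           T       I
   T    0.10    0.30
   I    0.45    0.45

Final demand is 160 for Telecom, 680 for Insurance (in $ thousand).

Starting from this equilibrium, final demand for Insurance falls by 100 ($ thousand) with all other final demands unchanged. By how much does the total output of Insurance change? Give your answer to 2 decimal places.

Δx_I = -250.00

I − A =
  [   0.90    -0.30]
  [  -0.45     0.55]
det(I−A) = (0.90)(0.55) − (-0.30)(-0.45) = 0.3600
adj(I−A) = [[0.55, 0.30], [0.45, 0.90]]
(I − A)⁻¹ = adj(I−A) / det(I−A) ≈
  [   1.5278     0.8333]
  [   1.2500     2.5000]
Δx = (I − A)⁻¹ Δd with Δd having -100 in the Insurance component and 0 elsewhere.
So Δx_I = L_II · (-100), where L_II = adj(I−A)_II / det(I−A) = 0.90 / 0.3600.
Δx_I = 0.90 × (-100) / 0.3600 = -90.00 / 0.3600 = -250.00.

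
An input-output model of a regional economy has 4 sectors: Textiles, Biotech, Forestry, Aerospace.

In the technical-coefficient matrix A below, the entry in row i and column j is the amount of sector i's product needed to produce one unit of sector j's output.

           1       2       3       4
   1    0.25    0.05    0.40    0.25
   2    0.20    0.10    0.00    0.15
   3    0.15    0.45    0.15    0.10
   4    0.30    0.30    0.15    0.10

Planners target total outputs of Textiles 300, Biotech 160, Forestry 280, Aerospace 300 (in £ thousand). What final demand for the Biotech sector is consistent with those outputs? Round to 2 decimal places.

d_2 = 39.00

I − A =
  [   0.75    -0.05    -0.40    -0.25]
  [  -0.20     0.90     0.00    -0.15]
  [  -0.15    -0.45     0.85    -0.10]
  [  -0.30    -0.30    -0.15     0.90]
d = (I − A) x:
  d_1 = (+0.75)·300 + (-0.05)·160 + (-0.40)·280 + (-0.25)·300 = 30.00
  d_2 = (-0.20)·300 + (+0.90)·160 + (+0.00)·280 + (-0.15)·300 = 39.00
  d_3 = (-0.15)·300 + (-0.45)·160 + (+0.85)·280 + (-0.10)·300 = 91.00
  d_4 = (-0.30)·300 + (-0.30)·160 + (-0.15)·280 + (+0.90)·300 = 90.00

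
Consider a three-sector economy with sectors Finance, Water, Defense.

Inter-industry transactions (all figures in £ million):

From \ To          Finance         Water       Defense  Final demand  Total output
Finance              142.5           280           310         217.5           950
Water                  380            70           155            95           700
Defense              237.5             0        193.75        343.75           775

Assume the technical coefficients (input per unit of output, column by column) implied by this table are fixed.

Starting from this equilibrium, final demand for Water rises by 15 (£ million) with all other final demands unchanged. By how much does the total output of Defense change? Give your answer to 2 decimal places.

Δx_3 = 4.36

Technical coefficients a_ij = z_ij / X_j:
  a_11 = 142.5/950 = 0.15, a_21 = 380/950 = 0.40, a_31 = 237.5/950 = 0.25
  a_12 = 280/700 = 0.40, a_22 = 70/700 = 0.10, a_32 = 0/700 = 0.00
  a_13 = 310/775 = 0.40, a_23 = 155/775 = 0.20, a_33 = 193.75/775 = 0.25
I − A =
  [   0.85    -0.40    -0.40]
  [  -0.40     0.90    -0.20]
  [  -0.25     0.00     0.75]
Cofactors of I−A, C_ij = (−1)^(i+j)·(minor ij) (rows/columns in the sector order above):
  C_11 = (0.90)(0.75) − (-0.20)(0.00) = 0.6750
  C_12 = −[(-0.40)(0.75) − (-0.20)(-0.25)] = 0.3500
  C_13 = (-0.40)(0.00) − (0.90)(-0.25) = 0.2250
  C_21 = −[(-0.40)(0.75) − (-0.40)(0.00)] = 0.3000
  C_22 = (0.85)(0.75) − (-0.40)(-0.25) = 0.5375
  C_23 = −[(0.85)(0.00) − (-0.40)(-0.25)] = 0.1000
  C_31 = (-0.40)(-0.20) − (-0.40)(0.90) = 0.4400
  C_32 = −[(0.85)(-0.20) − (-0.40)(-0.40)] = 0.3300
  C_33 = (0.85)(0.90) − (-0.40)(-0.40) = 0.6050
det(I−A) = Σ_j (I−A)_1j·C_1j = (0.85)(0.6750) + (-0.40)(0.3500) + (-0.40)(0.2250) = 0.34375
adj(I−A) = Cᵀ =
  [ 0.6750   0.3000   0.4400]
  [ 0.3500   0.5375   0.3300]
  [ 0.2250   0.1000   0.6050]
(I − A)⁻¹ = adj(I−A) / det(I−A) ≈
  [   1.9636     0.8727     1.2800]
  [   1.0182     1.5636     0.9600]
  [   0.6545     0.2909     1.7600]
Δx = (I − A)⁻¹ Δd with Δd having +15 in the Water component and 0 elsewhere.
So Δx_3 = L_32 · (+15), where L_32 = adj(I−A)_32 / det(I−A) = 0.1000 / 0.34375.
Δx_3 = 0.1000 × (+15) / 0.34375 = 1.50 / 0.34375 ≈ 4.36.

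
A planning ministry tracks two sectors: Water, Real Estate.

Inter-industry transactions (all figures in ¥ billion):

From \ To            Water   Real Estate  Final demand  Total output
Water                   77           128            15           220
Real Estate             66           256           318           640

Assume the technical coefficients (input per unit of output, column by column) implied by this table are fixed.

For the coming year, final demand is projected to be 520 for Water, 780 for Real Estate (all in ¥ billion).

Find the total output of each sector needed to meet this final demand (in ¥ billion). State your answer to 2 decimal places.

Technical coefficients a_ij = z_ij / X_j:
  a_WW = 77/220 = 0.35, a_RW = 66/220 = 0.30
  a_WR = 128/640 = 0.20, a_RR = 256/640 = 0.40
I − A =
  [   0.65    -0.20]
  [  -0.30     0.60]
det(I−A) = (0.65)(0.60) − (-0.20)(-0.30) = 0.3300
adj(I−A) = [[0.60, 0.20], [0.30, 0.65]]
(I − A)⁻¹ = adj(I−A) / det(I−A) ≈
  [   1.8182     0.6061]
  [   0.9091     1.9697]
x = (I − A)⁻¹ d = adj(I−A)·d / det(I−A), with det(I−A) = 0.3300:
  x_W = (0.60·520 + 0.20·780) / 0.3300 = 468.00 / 0.3300 ≈ 1418.18
  x_R = (0.30·520 + 0.65·780) / 0.3300 = 663.00 / 0.3300 ≈ 2009.09

x_W = 1418.18, x_R = 2009.09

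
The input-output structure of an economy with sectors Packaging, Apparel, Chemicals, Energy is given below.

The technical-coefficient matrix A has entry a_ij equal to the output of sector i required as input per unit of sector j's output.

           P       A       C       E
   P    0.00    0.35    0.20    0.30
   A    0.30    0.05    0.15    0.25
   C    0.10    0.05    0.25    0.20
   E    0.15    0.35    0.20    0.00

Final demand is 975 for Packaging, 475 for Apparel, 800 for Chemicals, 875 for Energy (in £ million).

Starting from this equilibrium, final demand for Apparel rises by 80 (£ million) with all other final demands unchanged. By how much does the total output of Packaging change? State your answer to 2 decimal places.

Δx_P = 70.61

I − A =
  [   1.00    -0.35    -0.20    -0.30]
  [  -0.30     0.95    -0.15    -0.25]
  [  -0.10    -0.05     0.75    -0.20]
  [  -0.15    -0.35    -0.20     1.00]
Compute the cofactors C_ij = (−1)^(i+j)·(3×3 minor ij) of I−A; the adjugate is their transpose:
adj(I−A) = Cᵀ =
  [ 0.588375   0.354250   0.315250   0.328125]
  [ 0.265625   0.644250   0.278750   0.296500]
  [ 0.152625   0.173750   0.670125   0.223250]
  [ 0.211750   0.313375   0.278875   0.599000]
det(I−A) = Σ_j (I−A)_1j·C_1j = (1.00)(0.588375) + (-0.35)(0.265625) + (-0.20)(0.152625) + (-0.30)(0.211750) = 0.40135625
(I − A)⁻¹ = adj(I−A) / det(I−A) ≈
  [   1.4660     0.8826     0.7855     0.8175]
  [   0.6618     1.6052     0.6945     0.7387]
  [   0.3803     0.4329     1.6697     0.5562]
  [   0.5276     0.7808     0.6948     1.4924]
Δx = (I − A)⁻¹ Δd with Δd having +80 in the Apparel component and 0 elsewhere.
So Δx_P = L_PA · (+80), where L_PA = adj(I−A)_PA / det(I−A) = 0.354250 / 0.40135625.
Δx_P = 0.354250 × (+80) / 0.40135625 = 28.34 / 0.40135625 ≈ 70.61.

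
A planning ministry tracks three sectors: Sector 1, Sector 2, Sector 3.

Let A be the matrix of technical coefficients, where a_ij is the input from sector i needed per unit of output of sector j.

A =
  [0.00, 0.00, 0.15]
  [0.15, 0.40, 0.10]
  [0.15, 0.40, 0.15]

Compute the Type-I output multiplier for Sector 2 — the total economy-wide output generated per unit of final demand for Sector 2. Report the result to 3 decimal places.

m_2 = 2.877

I − A =
  [   1.00     0.00    -0.15]
  [  -0.15     0.60    -0.10]
  [  -0.15    -0.40     0.85]
Cofactors of I−A, C_ij = (−1)^(i+j)·(minor ij) (rows/columns in the sector order above):
  C_11 = (0.60)(0.85) − (-0.10)(-0.40) = 0.4700
  C_12 = −[(-0.15)(0.85) − (-0.10)(-0.15)] = 0.1425
  C_13 = (-0.15)(-0.40) − (0.60)(-0.15) = 0.1500
  C_21 = −[(0.00)(0.85) − (-0.15)(-0.40)] = 0.0600
  C_22 = (1.00)(0.85) − (-0.15)(-0.15) = 0.8275
  C_23 = −[(1.00)(-0.40) − (0.00)(-0.15)] = 0.4000
  C_31 = (0.00)(-0.10) − (-0.15)(0.60) = 0.0900
  C_32 = −[(1.00)(-0.10) − (-0.15)(-0.15)] = 0.1225
  C_33 = (1.00)(0.60) − (0.00)(-0.15) = 0.6000
det(I−A) = Σ_j (I−A)_1j·C_1j = (1.00)(0.4700) + (0.00)(0.1425) + (-0.15)(0.1500) = 0.4475
adj(I−A) = Cᵀ =
  [ 0.4700   0.0600   0.0900]
  [ 0.1425   0.8275   0.1225]
  [ 0.1500   0.4000   0.6000]
(I − A)⁻¹ = adj(I−A) / det(I−A) ≈
  [   1.0503     0.1341     0.2011]
  [   0.3184     1.8492     0.2737]
  [   0.3352     0.8939     1.3408]
The output multiplier for sector j is the column-j sum of the Leontief inverse (I − A)⁻¹ = adj(I−A) / det(I−A).
Column 2 of adj(I−A): (0.0600, 0.8275, 0.4000); det(I−A) = 0.4475.
m_2 = (0.0600 + 0.8275 + 0.4000) / 0.4475 = 1.2875 / 0.4475 ≈ 2.877.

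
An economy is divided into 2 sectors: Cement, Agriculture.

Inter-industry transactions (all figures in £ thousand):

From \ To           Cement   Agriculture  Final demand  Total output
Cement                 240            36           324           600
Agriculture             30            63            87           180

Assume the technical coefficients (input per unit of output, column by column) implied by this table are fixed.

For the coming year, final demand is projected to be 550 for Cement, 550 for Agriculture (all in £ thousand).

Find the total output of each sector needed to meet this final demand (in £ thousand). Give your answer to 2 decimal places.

Technical coefficients a_ij = z_ij / X_j:
  a_CC = 240/600 = 0.40, a_AC = 30/600 = 0.05
  a_CA = 36/180 = 0.20, a_AA = 63/180 = 0.35
I − A =
  [   0.60    -0.20]
  [  -0.05     0.65]
det(I−A) = (0.60)(0.65) − (-0.20)(-0.05) = 0.3800
adj(I−A) = [[0.65, 0.20], [0.05, 0.60]]
(I − A)⁻¹ = adj(I−A) / det(I−A) ≈
  [   1.7105     0.5263]
  [   0.1316     1.5789]
x = (I − A)⁻¹ d = adj(I−A)·d / det(I−A), with det(I−A) = 0.3800:
  x_C = (0.65·550 + 0.20·550) / 0.3800 = 467.50 / 0.3800 ≈ 1230.26
  x_A = (0.05·550 + 0.60·550) / 0.3800 = 357.50 / 0.3800 ≈ 940.79

x_C = 1230.26, x_A = 940.79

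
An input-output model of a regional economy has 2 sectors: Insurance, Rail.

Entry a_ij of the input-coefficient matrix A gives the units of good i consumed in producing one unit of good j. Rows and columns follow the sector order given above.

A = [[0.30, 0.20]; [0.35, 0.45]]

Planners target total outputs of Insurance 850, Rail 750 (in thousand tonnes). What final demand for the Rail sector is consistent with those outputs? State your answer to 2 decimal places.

d_2 = 115.00

I − A =
  [   0.70    -0.20]
  [  -0.35     0.55]
d = (I − A) x:
  d_1 = (+0.70)·850 + (-0.20)·750 = 445.00
  d_2 = (-0.35)·850 + (+0.55)·750 = 115.00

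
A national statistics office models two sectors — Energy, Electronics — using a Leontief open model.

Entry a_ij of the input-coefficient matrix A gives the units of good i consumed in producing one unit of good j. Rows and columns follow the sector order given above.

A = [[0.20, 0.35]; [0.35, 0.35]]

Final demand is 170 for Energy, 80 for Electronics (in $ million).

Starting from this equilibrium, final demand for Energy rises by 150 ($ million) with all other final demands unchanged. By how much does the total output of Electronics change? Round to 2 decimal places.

Δx_2 = 132.08

I − A =
  [   0.80    -0.35]
  [  -0.35     0.65]
det(I−A) = (0.80)(0.65) − (-0.35)(-0.35) = 0.3975
adj(I−A) = [[0.65, 0.35], [0.35, 0.80]]
(I − A)⁻¹ = adj(I−A) / det(I−A) ≈
  [   1.6352     0.8805]
  [   0.8805     2.0126]
Δx = (I − A)⁻¹ Δd with Δd having +150 in the Energy component and 0 elsewhere.
So Δx_2 = L_21 · (+150), where L_21 = adj(I−A)_21 / det(I−A) = 0.35 / 0.3975.
Δx_2 = 0.35 × (+150) / 0.3975 = 52.50 / 0.3975 ≈ 132.08.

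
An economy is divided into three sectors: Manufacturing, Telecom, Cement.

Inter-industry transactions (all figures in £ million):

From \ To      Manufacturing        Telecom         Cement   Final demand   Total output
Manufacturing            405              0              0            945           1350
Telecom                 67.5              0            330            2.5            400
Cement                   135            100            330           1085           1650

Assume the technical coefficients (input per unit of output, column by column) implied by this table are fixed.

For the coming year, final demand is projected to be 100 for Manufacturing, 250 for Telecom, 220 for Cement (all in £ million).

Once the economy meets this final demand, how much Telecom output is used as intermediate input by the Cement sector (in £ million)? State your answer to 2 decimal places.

z_TC = 79.62

Technical coefficients a_ij = z_ij / X_j:
  a_MM = 405/1350 = 0.30, a_TM = 67.5/1350 = 0.05, a_CM = 135/1350 = 0.10
  a_MT = 0/400 = 0.00, a_TT = 0/400 = 0.00, a_CT = 100/400 = 0.25
  a_MC = 0/1650 = 0.00, a_TC = 330/1650 = 0.20, a_CC = 330/1650 = 0.20
I − A =
  [   0.70     0.00     0.00]
  [  -0.05     1.00    -0.20]
  [  -0.10    -0.25     0.80]
Cofactors of I−A, C_ij = (−1)^(i+j)·(minor ij) (rows/columns in the sector order above):
  C_11 = (1.00)(0.80) − (-0.20)(-0.25) = 0.7500
  C_12 = −[(-0.05)(0.80) − (-0.20)(-0.10)] = 0.0600
  C_13 = (-0.05)(-0.25) − (1.00)(-0.10) = 0.1125
  C_21 = −[(0.00)(0.80) − (0.00)(-0.25)] = 0.0000
  C_22 = (0.70)(0.80) − (0.00)(-0.10) = 0.5600
  C_23 = −[(0.70)(-0.25) − (0.00)(-0.10)] = 0.1750
  C_31 = (0.00)(-0.20) − (0.00)(1.00) = 0.0000
  C_32 = −[(0.70)(-0.20) − (0.00)(-0.05)] = 0.1400
  C_33 = (0.70)(1.00) − (0.00)(-0.05) = 0.7000
det(I−A) = Σ_j (I−A)_1j·C_1j = (0.70)(0.7500) + (0.00)(0.0600) + (0.00)(0.1125) = 0.5250
adj(I−A) = Cᵀ =
  [ 0.7500   0.0000   0.0000]
  [ 0.0600   0.5600   0.1400]
  [ 0.1125   0.1750   0.7000]
(I − A)⁻¹ = adj(I−A) / det(I−A) ≈
  [   1.4286     0.0000     0.0000]
  [   0.1143     1.0667     0.2667]
  [   0.2143     0.3333     1.3333]
First solve x = (I − A)⁻¹ d = adj(I−A)·d / det(I−A); in particular x_C = (0.1125·100 + 0.1750·250 + 0.7000·220) / 0.5250 = 209.00 / 0.5250 ≈ 398.0952.
Intermediate flow from T to C: z_TC = a_TC · x_C = 0.20 × 209.00 / 0.5250 = 41.80 / 0.5250 ≈ 79.62.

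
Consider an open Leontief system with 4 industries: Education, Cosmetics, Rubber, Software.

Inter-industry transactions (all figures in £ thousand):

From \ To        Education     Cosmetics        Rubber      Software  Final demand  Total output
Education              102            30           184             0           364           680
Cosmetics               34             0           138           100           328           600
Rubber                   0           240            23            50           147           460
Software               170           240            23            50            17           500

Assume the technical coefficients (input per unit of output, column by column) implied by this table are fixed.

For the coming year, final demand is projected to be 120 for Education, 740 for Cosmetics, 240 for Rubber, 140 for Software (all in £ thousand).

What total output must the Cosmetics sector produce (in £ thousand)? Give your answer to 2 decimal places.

x_2 = 1210.93

Technical coefficients a_ij = z_ij / X_j:
  a_11 = 102/680 = 0.15, a_21 = 34/680 = 0.05, a_31 = 0/680 = 0.00, a_41 = 170/680 = 0.25
  a_12 = 30/600 = 0.05, a_22 = 0/600 = 0.00, a_32 = 240/600 = 0.40, a_42 = 240/600 = 0.40
  a_13 = 184/460 = 0.40, a_23 = 138/460 = 0.30, a_33 = 23/460 = 0.05, a_43 = 23/460 = 0.05
  a_14 = 0/500 = 0.00, a_24 = 100/500 = 0.20, a_34 = 50/500 = 0.10, a_44 = 50/500 = 0.10
I − A =
  [   0.85    -0.05    -0.40     0.00]
  [  -0.05     1.00    -0.30    -0.20]
  [   0.00    -0.40     0.95    -0.10]
  [  -0.25    -0.40    -0.05     0.90]
Compute the cofactors C_ij = (−1)^(i+j)·(3×3 minor ij) of I−A; the adjugate is their transpose:
adj(I−A) = Cᵀ =
  [ 0.650000   0.202500   0.342000   0.083000]
  [ 0.097500   0.712500   0.276000   0.189000]
  [ 0.065000   0.341250   0.692250   0.152750]
  [ 0.227500   0.391875   0.256125   0.695125]
det(I−A) = Σ_j (I−A)_1j·C_1j = (0.85)(0.650000) + (-0.05)(0.097500) + (-0.40)(0.065000) + (0.00)(0.227500) = 0.521625
(I − A)⁻¹ = adj(I−A) / det(I−A) ≈
  [   1.2461     0.3882     0.6556     0.1591]
  [   0.1869     1.3659     0.5291     0.3623]
  [   0.1246     0.6542     1.3271     0.2928]
  [   0.4361     0.7513     0.4910     1.3326]
x = (I − A)⁻¹ d = adj(I−A)·d / det(I−A), with det(I−A) = 0.521625:
  x_1 = (0.650000·120 + 0.202500·740 + 0.342000·240 + 0.083000·140) / 0.521625 = 321.55 / 0.521625 ≈ 616.44
  x_2 = (0.097500·120 + 0.712500·740 + 0.276000·240 + 0.189000·140) / 0.521625 = 631.65 / 0.521625 ≈ 1210.93
  x_3 = (0.065000·120 + 0.341250·740 + 0.692250·240 + 0.152750·140) / 0.521625 = 447.85 / 0.521625 ≈ 858.57
  x_4 = (0.227500·120 + 0.391875·740 + 0.256125·240 + 0.695125·140) / 0.521625 = 476.075 / 0.521625 ≈ 912.68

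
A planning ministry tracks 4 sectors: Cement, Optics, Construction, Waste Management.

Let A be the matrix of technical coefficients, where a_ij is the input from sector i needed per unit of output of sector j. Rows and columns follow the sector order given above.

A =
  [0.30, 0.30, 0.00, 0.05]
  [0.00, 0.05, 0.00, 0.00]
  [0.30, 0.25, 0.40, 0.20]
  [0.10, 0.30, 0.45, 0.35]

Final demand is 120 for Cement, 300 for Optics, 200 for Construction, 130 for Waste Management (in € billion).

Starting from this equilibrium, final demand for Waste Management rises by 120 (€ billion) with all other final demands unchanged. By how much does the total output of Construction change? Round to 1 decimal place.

I − A =
  [   0.70    -0.30     0.00    -0.05]
  [   0.00     0.95     0.00     0.00]
  [  -0.30    -0.25     0.60    -0.20]
  [  -0.10    -0.30    -0.45     0.65]
Compute the cofactors C_ij = (−1)^(i+j)·(3×3 minor ij) of I−A; the adjugate is their transpose:
adj(I−A) = Cᵀ =
  [ 0.285000   0.104625   0.021375   0.028500]
  [ 0.000000   0.200250   0.000000   0.000000]
  [ 0.204250   0.223500   0.427500   0.147250]
  [ 0.185250   0.263250   0.299250   0.399000]
det(I−A) = Σ_j (I−A)_1j·C_1j = (0.70)(0.285000) + (-0.30)(0.000000) + (0.00)(0.204250) + (-0.05)(0.185250) = 0.1902375
(I − A)⁻¹ = adj(I−A) / det(I−A) ≈
  [   1.4981     0.5500     0.1124     0.1498]
  [   0.0000     1.0526     0.0000     0.0000]
  [   1.0737     1.1748     2.2472     0.7740]
  [   0.9738     1.3838     1.5730     2.0974]
Δx = (I − A)⁻¹ Δd with Δd having +120 in the Waste Management component and 0 elsewhere.
So Δx_3 = L_34 · (+120), where L_34 = adj(I−A)_34 / det(I−A) = 0.147250 / 0.1902375.
Δx_3 = 0.147250 × (+120) / 0.1902375 = 17.67 / 0.1902375 ≈ 92.9.

Δx_3 = 92.9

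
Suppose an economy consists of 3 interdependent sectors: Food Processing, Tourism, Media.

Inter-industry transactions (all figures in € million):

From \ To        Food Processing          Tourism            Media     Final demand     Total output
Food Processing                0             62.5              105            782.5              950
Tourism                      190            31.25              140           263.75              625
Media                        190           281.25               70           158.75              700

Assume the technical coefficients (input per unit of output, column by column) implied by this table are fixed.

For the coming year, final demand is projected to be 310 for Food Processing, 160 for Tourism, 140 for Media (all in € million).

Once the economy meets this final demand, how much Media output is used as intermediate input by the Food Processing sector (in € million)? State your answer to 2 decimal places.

Technical coefficients a_ij = z_ij / X_j:
  a_11 = 0/950 = 0.00, a_21 = 190/950 = 0.20, a_31 = 190/950 = 0.20
  a_12 = 62.5/625 = 0.10, a_22 = 31.25/625 = 0.05, a_32 = 281.25/625 = 0.45
  a_13 = 105/700 = 0.15, a_23 = 140/700 = 0.20, a_33 = 70/700 = 0.10
I − A =
  [   1.00    -0.10    -0.15]
  [  -0.20     0.95    -0.20]
  [  -0.20    -0.45     0.90]
Cofactors of I−A, C_ij = (−1)^(i+j)·(minor ij) (rows/columns in the sector order above):
  C_11 = (0.95)(0.90) − (-0.20)(-0.45) = 0.7650
  C_12 = −[(-0.20)(0.90) − (-0.20)(-0.20)] = 0.2200
  C_13 = (-0.20)(-0.45) − (0.95)(-0.20) = 0.2800
  C_21 = −[(-0.10)(0.90) − (-0.15)(-0.45)] = 0.1575
  C_22 = (1.00)(0.90) − (-0.15)(-0.20) = 0.8700
  C_23 = −[(1.00)(-0.45) − (-0.10)(-0.20)] = 0.4700
  C_31 = (-0.10)(-0.20) − (-0.15)(0.95) = 0.1625
  C_32 = −[(1.00)(-0.20) − (-0.15)(-0.20)] = 0.2300
  C_33 = (1.00)(0.95) − (-0.10)(-0.20) = 0.9300
det(I−A) = Σ_j (I−A)_1j·C_1j = (1.00)(0.7650) + (-0.10)(0.2200) + (-0.15)(0.2800) = 0.7010
adj(I−A) = Cᵀ =
  [ 0.7650   0.1575   0.1625]
  [ 0.2200   0.8700   0.2300]
  [ 0.2800   0.4700   0.9300]
(I − A)⁻¹ = adj(I−A) / det(I−A) ≈
  [   1.0913     0.2247     0.2318]
  [   0.3138     1.2411     0.3281]
  [   0.3994     0.6705     1.3267]
First solve x = (I − A)⁻¹ d = adj(I−A)·d / det(I−A); in particular x_1 = (0.7650·310 + 0.1575·160 + 0.1625·140) / 0.7010 = 285.10 / 0.7010 ≈ 406.7047.
Intermediate flow from 3 to 1: z_31 = a_31 · x_1 = 0.20 × 285.10 / 0.7010 = 57.02 / 0.7010 ≈ 81.34.

z_31 = 81.34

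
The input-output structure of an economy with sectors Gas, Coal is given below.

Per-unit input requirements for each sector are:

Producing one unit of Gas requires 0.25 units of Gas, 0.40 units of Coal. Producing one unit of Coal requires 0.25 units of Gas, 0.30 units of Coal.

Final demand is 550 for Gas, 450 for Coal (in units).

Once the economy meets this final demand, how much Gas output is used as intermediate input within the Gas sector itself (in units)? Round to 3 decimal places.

I − A =
  [   0.75    -0.25]
  [  -0.40     0.70]
det(I−A) = (0.75)(0.70) − (-0.25)(-0.40) = 0.4250
adj(I−A) = [[0.70, 0.25], [0.40, 0.75]]
(I − A)⁻¹ = adj(I−A) / det(I−A) ≈
  [   1.6471     0.5882]
  [   0.9412     1.7647]
First solve x = (I − A)⁻¹ d = adj(I−A)·d / det(I−A); in particular x_1 = (0.70·550 + 0.25·450) / 0.4250 = 497.50 / 0.4250 ≈ 1170.58824.
Intermediate flow from 1 to 1: z_11 = a_11 · x_1 = 0.25 × 497.50 / 0.4250 = 124.375 / 0.4250 ≈ 292.647.

z_11 = 292.647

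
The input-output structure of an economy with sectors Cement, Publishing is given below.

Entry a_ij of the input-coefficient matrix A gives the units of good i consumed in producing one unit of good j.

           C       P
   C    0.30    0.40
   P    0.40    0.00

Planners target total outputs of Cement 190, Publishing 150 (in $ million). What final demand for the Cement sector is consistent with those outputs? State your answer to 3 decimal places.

I − A =
  [   0.70    -0.40]
  [  -0.40     1.00]
d = (I − A) x:
  d_C = (+0.70)·190 + (-0.40)·150 = 73.000
  d_P = (-0.40)·190 + (+1.00)·150 = 74.000

d_C = 73.000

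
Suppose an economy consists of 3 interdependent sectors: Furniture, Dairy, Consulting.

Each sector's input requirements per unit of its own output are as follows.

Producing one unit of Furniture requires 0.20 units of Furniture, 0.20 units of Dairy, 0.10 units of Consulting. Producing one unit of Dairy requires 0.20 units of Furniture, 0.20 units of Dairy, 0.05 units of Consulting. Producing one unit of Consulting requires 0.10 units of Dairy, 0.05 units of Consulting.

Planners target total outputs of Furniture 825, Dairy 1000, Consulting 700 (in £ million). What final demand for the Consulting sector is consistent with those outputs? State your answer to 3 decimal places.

I − A =
  [   0.80    -0.20     0.00]
  [  -0.20     0.80    -0.10]
  [  -0.10    -0.05     0.95]
d = (I − A) x:
  d_1 = (+0.80)·825 + (-0.20)·1000 + (+0.00)·700 = 460.000
  d_2 = (-0.20)·825 + (+0.80)·1000 + (-0.10)·700 = 565.000
  d_3 = (-0.10)·825 + (-0.05)·1000 + (+0.95)·700 = 532.500

d_3 = 532.500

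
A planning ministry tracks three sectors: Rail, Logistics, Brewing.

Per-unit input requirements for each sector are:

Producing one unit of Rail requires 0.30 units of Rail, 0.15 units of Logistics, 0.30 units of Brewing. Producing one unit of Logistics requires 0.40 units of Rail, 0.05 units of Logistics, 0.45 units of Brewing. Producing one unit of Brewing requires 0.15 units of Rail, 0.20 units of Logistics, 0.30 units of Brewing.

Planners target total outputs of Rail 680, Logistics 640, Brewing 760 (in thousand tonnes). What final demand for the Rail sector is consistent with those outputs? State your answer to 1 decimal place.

d_1 = 106.0

I − A =
  [   0.70    -0.40    -0.15]
  [  -0.15     0.95    -0.20]
  [  -0.30    -0.45     0.70]
d = (I − A) x:
  d_1 = (+0.70)·680 + (-0.40)·640 + (-0.15)·760 = 106.0
  d_2 = (-0.15)·680 + (+0.95)·640 + (-0.20)·760 = 354.0
  d_3 = (-0.30)·680 + (-0.45)·640 + (+0.70)·760 = 40.0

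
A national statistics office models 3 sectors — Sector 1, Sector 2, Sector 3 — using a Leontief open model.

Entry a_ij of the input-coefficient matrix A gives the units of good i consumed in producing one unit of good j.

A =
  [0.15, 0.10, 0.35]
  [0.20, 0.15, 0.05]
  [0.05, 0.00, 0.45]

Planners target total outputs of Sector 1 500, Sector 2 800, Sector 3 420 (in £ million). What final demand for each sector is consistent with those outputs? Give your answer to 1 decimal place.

d_1 = 198.0, d_2 = 559.0, d_3 = 206.0

I − A =
  [   0.85    -0.10    -0.35]
  [  -0.20     0.85    -0.05]
  [  -0.05     0.00     0.55]
d = (I − A) x:
  d_1 = (+0.85)·500 + (-0.10)·800 + (-0.35)·420 = 198.0
  d_2 = (-0.20)·500 + (+0.85)·800 + (-0.05)·420 = 559.0
  d_3 = (-0.05)·500 + (+0.00)·800 + (+0.55)·420 = 206.0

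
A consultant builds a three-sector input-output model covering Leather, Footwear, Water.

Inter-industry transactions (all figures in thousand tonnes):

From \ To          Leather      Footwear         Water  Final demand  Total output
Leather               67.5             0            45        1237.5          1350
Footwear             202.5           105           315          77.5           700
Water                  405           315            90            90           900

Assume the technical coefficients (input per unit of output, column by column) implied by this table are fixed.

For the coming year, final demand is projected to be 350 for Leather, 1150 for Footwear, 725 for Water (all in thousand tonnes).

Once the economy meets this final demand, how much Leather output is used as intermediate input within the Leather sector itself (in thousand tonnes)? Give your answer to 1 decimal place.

Technical coefficients a_ij = z_ij / X_j:
  a_LL = 67.5/1350 = 0.05, a_FL = 202.5/1350 = 0.15, a_WL = 405/1350 = 0.30
  a_LF = 0/700 = 0.00, a_FF = 105/700 = 0.15, a_WF = 315/700 = 0.45
  a_LW = 45/900 = 0.05, a_FW = 315/900 = 0.35, a_WW = 90/900 = 0.10
I − A =
  [   0.95     0.00    -0.05]
  [  -0.15     0.85    -0.35]
  [  -0.30    -0.45     0.90]
Cofactors of I−A, C_ij = (−1)^(i+j)·(minor ij) (rows/columns in the sector order above):
  C_11 = (0.85)(0.90) − (-0.35)(-0.45) = 0.6075
  C_12 = −[(-0.15)(0.90) − (-0.35)(-0.30)] = 0.2400
  C_13 = (-0.15)(-0.45) − (0.85)(-0.30) = 0.3225
  C_21 = −[(0.00)(0.90) − (-0.05)(-0.45)] = 0.0225
  C_22 = (0.95)(0.90) − (-0.05)(-0.30) = 0.8400
  C_23 = −[(0.95)(-0.45) − (0.00)(-0.30)] = 0.4275
  C_31 = (0.00)(-0.35) − (-0.05)(0.85) = 0.0425
  C_32 = −[(0.95)(-0.35) − (-0.05)(-0.15)] = 0.3400
  C_33 = (0.95)(0.85) − (0.00)(-0.15) = 0.8075
det(I−A) = Σ_j (I−A)_1j·C_1j = (0.95)(0.6075) + (0.00)(0.2400) + (-0.05)(0.3225) = 0.5610
adj(I−A) = Cᵀ =
  [ 0.6075   0.0225   0.0425]
  [ 0.2400   0.8400   0.3400]
  [ 0.3225   0.4275   0.8075]
(I − A)⁻¹ = adj(I−A) / det(I−A) ≈
  [   1.0829     0.0401     0.0758]
  [   0.4278     1.4973     0.6061]
  [   0.5749     0.7620     1.4394]
First solve x = (I − A)⁻¹ d = adj(I−A)·d / det(I−A); in particular x_L = (0.6075·350 + 0.0225·1150 + 0.0425·725) / 0.5610 = 269.3125 / 0.5610 ≈ 480.058.
Intermediate flow from L to L: z_LL = a_LL · x_L = 0.05 × 269.3125 / 0.5610 = 13.465625 / 0.5610 ≈ 24.0.

z_LL = 24.0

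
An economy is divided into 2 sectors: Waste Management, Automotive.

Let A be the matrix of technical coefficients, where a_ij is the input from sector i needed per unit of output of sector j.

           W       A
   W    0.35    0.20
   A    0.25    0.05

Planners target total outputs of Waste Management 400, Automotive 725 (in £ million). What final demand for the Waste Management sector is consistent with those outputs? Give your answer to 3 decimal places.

d_W = 115.000

I − A =
  [   0.65    -0.20]
  [  -0.25     0.95]
d = (I − A) x:
  d_W = (+0.65)·400 + (-0.20)·725 = 115.000
  d_A = (-0.25)·400 + (+0.95)·725 = 588.750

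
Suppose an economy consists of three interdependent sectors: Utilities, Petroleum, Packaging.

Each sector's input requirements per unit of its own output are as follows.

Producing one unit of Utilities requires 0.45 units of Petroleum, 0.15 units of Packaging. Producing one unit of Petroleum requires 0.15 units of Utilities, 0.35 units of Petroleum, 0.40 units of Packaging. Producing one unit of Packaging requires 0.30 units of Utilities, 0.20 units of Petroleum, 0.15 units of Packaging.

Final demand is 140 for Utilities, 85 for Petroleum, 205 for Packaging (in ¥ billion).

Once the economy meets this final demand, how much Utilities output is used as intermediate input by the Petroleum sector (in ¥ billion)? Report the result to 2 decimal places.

I − A =
  [   1.00    -0.15    -0.30]
  [  -0.45     0.65    -0.20]
  [  -0.15    -0.40     0.85]
Cofactors of I−A, C_ij = (−1)^(i+j)·(minor ij) (rows/columns in the sector order above):
  C_11 = (0.65)(0.85) − (-0.20)(-0.40) = 0.4725
  C_12 = −[(-0.45)(0.85) − (-0.20)(-0.15)] = 0.4125
  C_13 = (-0.45)(-0.40) − (0.65)(-0.15) = 0.2775
  C_21 = −[(-0.15)(0.85) − (-0.30)(-0.40)] = 0.2475
  C_22 = (1.00)(0.85) − (-0.30)(-0.15) = 0.8050
  C_23 = −[(1.00)(-0.40) − (-0.15)(-0.15)] = 0.4225
  C_31 = (-0.15)(-0.20) − (-0.30)(0.65) = 0.2250
  C_32 = −[(1.00)(-0.20) − (-0.30)(-0.45)] = 0.3350
  C_33 = (1.00)(0.65) − (-0.15)(-0.45) = 0.5825
det(I−A) = Σ_j (I−A)_1j·C_1j = (1.00)(0.4725) + (-0.15)(0.4125) + (-0.30)(0.2775) = 0.327375
adj(I−A) = Cᵀ =
  [ 0.4725   0.2475   0.2250]
  [ 0.4125   0.8050   0.3350]
  [ 0.2775   0.4225   0.5825]
(I − A)⁻¹ = adj(I−A) / det(I−A) ≈
  [   1.4433     0.7560     0.6873]
  [   1.2600     2.4590     1.0233]
  [   0.8477     1.2906     1.7793]
First solve x = (I − A)⁻¹ d = adj(I−A)·d / det(I−A); in particular x_2 = (0.4125·140 + 0.8050·85 + 0.3350·205) / 0.327375 = 194.85 / 0.327375 ≈ 595.1890.
Intermediate flow from 1 to 2: z_12 = a_12 · x_2 = 0.15 × 194.85 / 0.327375 = 29.2275 / 0.327375 ≈ 89.28.

z_12 = 89.28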